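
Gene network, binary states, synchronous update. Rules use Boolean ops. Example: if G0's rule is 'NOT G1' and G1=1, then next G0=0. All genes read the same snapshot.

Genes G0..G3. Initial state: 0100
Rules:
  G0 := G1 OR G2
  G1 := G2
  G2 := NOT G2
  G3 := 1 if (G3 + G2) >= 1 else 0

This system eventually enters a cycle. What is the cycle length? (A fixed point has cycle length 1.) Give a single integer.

Step 0: 0100
Step 1: G0=G1|G2=1|0=1 G1=G2=0 G2=NOT G2=NOT 0=1 G3=(0+0>=1)=0 -> 1010
Step 2: G0=G1|G2=0|1=1 G1=G2=1 G2=NOT G2=NOT 1=0 G3=(0+1>=1)=1 -> 1101
Step 3: G0=G1|G2=1|0=1 G1=G2=0 G2=NOT G2=NOT 0=1 G3=(1+0>=1)=1 -> 1011
Step 4: G0=G1|G2=0|1=1 G1=G2=1 G2=NOT G2=NOT 1=0 G3=(1+1>=1)=1 -> 1101
State from step 4 equals state from step 2 -> cycle length 2

Answer: 2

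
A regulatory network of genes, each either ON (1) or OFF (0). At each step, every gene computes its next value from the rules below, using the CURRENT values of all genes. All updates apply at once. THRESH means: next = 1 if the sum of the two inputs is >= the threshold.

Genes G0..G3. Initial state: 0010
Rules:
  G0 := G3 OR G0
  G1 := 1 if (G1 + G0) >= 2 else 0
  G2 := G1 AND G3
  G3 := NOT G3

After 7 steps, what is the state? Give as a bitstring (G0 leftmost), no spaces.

Step 1: G0=G3|G0=0|0=0 G1=(0+0>=2)=0 G2=G1&G3=0&0=0 G3=NOT G3=NOT 0=1 -> 0001
Step 2: G0=G3|G0=1|0=1 G1=(0+0>=2)=0 G2=G1&G3=0&1=0 G3=NOT G3=NOT 1=0 -> 1000
Step 3: G0=G3|G0=0|1=1 G1=(0+1>=2)=0 G2=G1&G3=0&0=0 G3=NOT G3=NOT 0=1 -> 1001
Step 4: G0=G3|G0=1|1=1 G1=(0+1>=2)=0 G2=G1&G3=0&1=0 G3=NOT G3=NOT 1=0 -> 1000
Step 5: G0=G3|G0=0|1=1 G1=(0+1>=2)=0 G2=G1&G3=0&0=0 G3=NOT G3=NOT 0=1 -> 1001
Step 6: G0=G3|G0=1|1=1 G1=(0+1>=2)=0 G2=G1&G3=0&1=0 G3=NOT G3=NOT 1=0 -> 1000
Step 7: G0=G3|G0=0|1=1 G1=(0+1>=2)=0 G2=G1&G3=0&0=0 G3=NOT G3=NOT 0=1 -> 1001

1001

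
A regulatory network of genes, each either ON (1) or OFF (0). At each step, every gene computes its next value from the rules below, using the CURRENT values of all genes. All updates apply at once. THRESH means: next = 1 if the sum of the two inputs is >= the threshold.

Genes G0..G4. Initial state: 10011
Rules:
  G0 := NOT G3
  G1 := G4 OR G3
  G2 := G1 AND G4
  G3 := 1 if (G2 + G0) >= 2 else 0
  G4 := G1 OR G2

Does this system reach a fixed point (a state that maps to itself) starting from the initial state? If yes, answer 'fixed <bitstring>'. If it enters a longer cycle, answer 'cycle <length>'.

Step 0: 10011
Step 1: G0=NOT G3=NOT 1=0 G1=G4|G3=1|1=1 G2=G1&G4=0&1=0 G3=(0+1>=2)=0 G4=G1|G2=0|0=0 -> 01000
Step 2: G0=NOT G3=NOT 0=1 G1=G4|G3=0|0=0 G2=G1&G4=1&0=0 G3=(0+0>=2)=0 G4=G1|G2=1|0=1 -> 10001
Step 3: G0=NOT G3=NOT 0=1 G1=G4|G3=1|0=1 G2=G1&G4=0&1=0 G3=(0+1>=2)=0 G4=G1|G2=0|0=0 -> 11000
Step 4: G0=NOT G3=NOT 0=1 G1=G4|G3=0|0=0 G2=G1&G4=1&0=0 G3=(0+1>=2)=0 G4=G1|G2=1|0=1 -> 10001
Cycle of length 2 starting at step 2 -> no fixed point

Answer: cycle 2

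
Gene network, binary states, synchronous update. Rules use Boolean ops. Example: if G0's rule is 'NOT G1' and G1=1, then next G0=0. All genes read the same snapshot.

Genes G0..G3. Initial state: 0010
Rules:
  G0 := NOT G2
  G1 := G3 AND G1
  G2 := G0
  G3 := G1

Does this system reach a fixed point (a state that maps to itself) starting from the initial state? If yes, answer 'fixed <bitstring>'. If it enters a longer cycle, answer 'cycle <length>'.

Step 0: 0010
Step 1: G0=NOT G2=NOT 1=0 G1=G3&G1=0&0=0 G2=G0=0 G3=G1=0 -> 0000
Step 2: G0=NOT G2=NOT 0=1 G1=G3&G1=0&0=0 G2=G0=0 G3=G1=0 -> 1000
Step 3: G0=NOT G2=NOT 0=1 G1=G3&G1=0&0=0 G2=G0=1 G3=G1=0 -> 1010
Step 4: G0=NOT G2=NOT 1=0 G1=G3&G1=0&0=0 G2=G0=1 G3=G1=0 -> 0010
Cycle of length 4 starting at step 0 -> no fixed point

Answer: cycle 4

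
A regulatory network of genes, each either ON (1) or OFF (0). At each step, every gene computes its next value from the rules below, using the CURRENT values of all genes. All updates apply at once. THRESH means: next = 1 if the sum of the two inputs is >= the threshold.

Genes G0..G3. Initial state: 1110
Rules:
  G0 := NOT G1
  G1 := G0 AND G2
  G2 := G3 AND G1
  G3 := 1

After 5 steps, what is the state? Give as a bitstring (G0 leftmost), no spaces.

Step 1: G0=NOT G1=NOT 1=0 G1=G0&G2=1&1=1 G2=G3&G1=0&1=0 G3=1(const) -> 0101
Step 2: G0=NOT G1=NOT 1=0 G1=G0&G2=0&0=0 G2=G3&G1=1&1=1 G3=1(const) -> 0011
Step 3: G0=NOT G1=NOT 0=1 G1=G0&G2=0&1=0 G2=G3&G1=1&0=0 G3=1(const) -> 1001
Step 4: G0=NOT G1=NOT 0=1 G1=G0&G2=1&0=0 G2=G3&G1=1&0=0 G3=1(const) -> 1001
Step 5: G0=NOT G1=NOT 0=1 G1=G0&G2=1&0=0 G2=G3&G1=1&0=0 G3=1(const) -> 1001

1001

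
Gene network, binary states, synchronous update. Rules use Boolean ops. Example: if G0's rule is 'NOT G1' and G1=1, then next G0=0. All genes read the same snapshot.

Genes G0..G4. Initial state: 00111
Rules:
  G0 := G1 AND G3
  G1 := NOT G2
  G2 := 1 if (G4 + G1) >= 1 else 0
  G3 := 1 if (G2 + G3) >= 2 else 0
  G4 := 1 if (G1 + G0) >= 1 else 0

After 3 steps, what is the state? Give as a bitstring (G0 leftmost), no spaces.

Step 1: G0=G1&G3=0&1=0 G1=NOT G2=NOT 1=0 G2=(1+0>=1)=1 G3=(1+1>=2)=1 G4=(0+0>=1)=0 -> 00110
Step 2: G0=G1&G3=0&1=0 G1=NOT G2=NOT 1=0 G2=(0+0>=1)=0 G3=(1+1>=2)=1 G4=(0+0>=1)=0 -> 00010
Step 3: G0=G1&G3=0&1=0 G1=NOT G2=NOT 0=1 G2=(0+0>=1)=0 G3=(0+1>=2)=0 G4=(0+0>=1)=0 -> 01000

01000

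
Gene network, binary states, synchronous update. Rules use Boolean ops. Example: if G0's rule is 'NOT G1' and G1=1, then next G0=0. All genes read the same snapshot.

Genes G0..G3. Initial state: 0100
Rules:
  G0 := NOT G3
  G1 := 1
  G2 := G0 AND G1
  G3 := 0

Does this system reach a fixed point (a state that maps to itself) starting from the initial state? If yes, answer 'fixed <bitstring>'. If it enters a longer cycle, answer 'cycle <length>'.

Step 0: 0100
Step 1: G0=NOT G3=NOT 0=1 G1=1(const) G2=G0&G1=0&1=0 G3=0(const) -> 1100
Step 2: G0=NOT G3=NOT 0=1 G1=1(const) G2=G0&G1=1&1=1 G3=0(const) -> 1110
Step 3: G0=NOT G3=NOT 0=1 G1=1(const) G2=G0&G1=1&1=1 G3=0(const) -> 1110
Fixed point reached at step 2: 1110

Answer: fixed 1110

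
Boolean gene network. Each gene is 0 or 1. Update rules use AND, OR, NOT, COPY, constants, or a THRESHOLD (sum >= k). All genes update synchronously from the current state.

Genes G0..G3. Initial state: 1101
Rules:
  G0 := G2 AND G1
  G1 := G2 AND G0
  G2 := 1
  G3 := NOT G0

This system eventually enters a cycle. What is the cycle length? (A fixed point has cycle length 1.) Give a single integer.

Answer: 1

Derivation:
Step 0: 1101
Step 1: G0=G2&G1=0&1=0 G1=G2&G0=0&1=0 G2=1(const) G3=NOT G0=NOT 1=0 -> 0010
Step 2: G0=G2&G1=1&0=0 G1=G2&G0=1&0=0 G2=1(const) G3=NOT G0=NOT 0=1 -> 0011
Step 3: G0=G2&G1=1&0=0 G1=G2&G0=1&0=0 G2=1(const) G3=NOT G0=NOT 0=1 -> 0011
State from step 3 equals state from step 2 -> cycle length 1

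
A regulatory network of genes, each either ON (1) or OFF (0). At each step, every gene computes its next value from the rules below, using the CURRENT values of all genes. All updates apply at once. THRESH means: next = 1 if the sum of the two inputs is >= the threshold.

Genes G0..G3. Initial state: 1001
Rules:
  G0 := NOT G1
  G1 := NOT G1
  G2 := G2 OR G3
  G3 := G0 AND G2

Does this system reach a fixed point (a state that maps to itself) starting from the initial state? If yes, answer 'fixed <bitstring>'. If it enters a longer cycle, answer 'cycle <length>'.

Step 0: 1001
Step 1: G0=NOT G1=NOT 0=1 G1=NOT G1=NOT 0=1 G2=G2|G3=0|1=1 G3=G0&G2=1&0=0 -> 1110
Step 2: G0=NOT G1=NOT 1=0 G1=NOT G1=NOT 1=0 G2=G2|G3=1|0=1 G3=G0&G2=1&1=1 -> 0011
Step 3: G0=NOT G1=NOT 0=1 G1=NOT G1=NOT 0=1 G2=G2|G3=1|1=1 G3=G0&G2=0&1=0 -> 1110
Cycle of length 2 starting at step 1 -> no fixed point

Answer: cycle 2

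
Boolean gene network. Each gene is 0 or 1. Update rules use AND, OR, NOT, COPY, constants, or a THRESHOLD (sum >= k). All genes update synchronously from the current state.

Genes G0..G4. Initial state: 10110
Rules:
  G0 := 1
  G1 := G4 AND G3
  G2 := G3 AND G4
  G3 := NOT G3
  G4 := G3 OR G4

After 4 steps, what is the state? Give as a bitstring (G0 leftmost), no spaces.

Step 1: G0=1(const) G1=G4&G3=0&1=0 G2=G3&G4=1&0=0 G3=NOT G3=NOT 1=0 G4=G3|G4=1|0=1 -> 10001
Step 2: G0=1(const) G1=G4&G3=1&0=0 G2=G3&G4=0&1=0 G3=NOT G3=NOT 0=1 G4=G3|G4=0|1=1 -> 10011
Step 3: G0=1(const) G1=G4&G3=1&1=1 G2=G3&G4=1&1=1 G3=NOT G3=NOT 1=0 G4=G3|G4=1|1=1 -> 11101
Step 4: G0=1(const) G1=G4&G3=1&0=0 G2=G3&G4=0&1=0 G3=NOT G3=NOT 0=1 G4=G3|G4=0|1=1 -> 10011

10011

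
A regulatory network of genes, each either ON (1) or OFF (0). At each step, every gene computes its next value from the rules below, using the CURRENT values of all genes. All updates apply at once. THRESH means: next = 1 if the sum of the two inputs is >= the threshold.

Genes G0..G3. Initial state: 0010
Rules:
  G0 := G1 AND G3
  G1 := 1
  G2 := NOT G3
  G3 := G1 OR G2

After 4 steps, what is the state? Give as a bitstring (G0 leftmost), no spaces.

Step 1: G0=G1&G3=0&0=0 G1=1(const) G2=NOT G3=NOT 0=1 G3=G1|G2=0|1=1 -> 0111
Step 2: G0=G1&G3=1&1=1 G1=1(const) G2=NOT G3=NOT 1=0 G3=G1|G2=1|1=1 -> 1101
Step 3: G0=G1&G3=1&1=1 G1=1(const) G2=NOT G3=NOT 1=0 G3=G1|G2=1|0=1 -> 1101
Step 4: G0=G1&G3=1&1=1 G1=1(const) G2=NOT G3=NOT 1=0 G3=G1|G2=1|0=1 -> 1101

1101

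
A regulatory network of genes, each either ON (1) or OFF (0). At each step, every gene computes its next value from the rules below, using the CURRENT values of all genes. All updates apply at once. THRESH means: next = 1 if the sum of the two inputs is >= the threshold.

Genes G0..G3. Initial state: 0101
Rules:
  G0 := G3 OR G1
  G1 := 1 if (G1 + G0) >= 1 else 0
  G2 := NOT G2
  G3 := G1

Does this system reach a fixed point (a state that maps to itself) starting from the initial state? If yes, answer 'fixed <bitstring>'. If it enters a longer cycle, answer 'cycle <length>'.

Step 0: 0101
Step 1: G0=G3|G1=1|1=1 G1=(1+0>=1)=1 G2=NOT G2=NOT 0=1 G3=G1=1 -> 1111
Step 2: G0=G3|G1=1|1=1 G1=(1+1>=1)=1 G2=NOT G2=NOT 1=0 G3=G1=1 -> 1101
Step 3: G0=G3|G1=1|1=1 G1=(1+1>=1)=1 G2=NOT G2=NOT 0=1 G3=G1=1 -> 1111
Cycle of length 2 starting at step 1 -> no fixed point

Answer: cycle 2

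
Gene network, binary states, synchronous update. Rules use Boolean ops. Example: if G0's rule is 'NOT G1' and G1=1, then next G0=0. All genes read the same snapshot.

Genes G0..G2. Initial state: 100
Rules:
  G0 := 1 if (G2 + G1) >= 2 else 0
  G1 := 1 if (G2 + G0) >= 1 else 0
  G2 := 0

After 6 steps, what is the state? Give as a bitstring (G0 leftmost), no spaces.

Step 1: G0=(0+0>=2)=0 G1=(0+1>=1)=1 G2=0(const) -> 010
Step 2: G0=(0+1>=2)=0 G1=(0+0>=1)=0 G2=0(const) -> 000
Step 3: G0=(0+0>=2)=0 G1=(0+0>=1)=0 G2=0(const) -> 000
Step 4: G0=(0+0>=2)=0 G1=(0+0>=1)=0 G2=0(const) -> 000
Step 5: G0=(0+0>=2)=0 G1=(0+0>=1)=0 G2=0(const) -> 000
Step 6: G0=(0+0>=2)=0 G1=(0+0>=1)=0 G2=0(const) -> 000

000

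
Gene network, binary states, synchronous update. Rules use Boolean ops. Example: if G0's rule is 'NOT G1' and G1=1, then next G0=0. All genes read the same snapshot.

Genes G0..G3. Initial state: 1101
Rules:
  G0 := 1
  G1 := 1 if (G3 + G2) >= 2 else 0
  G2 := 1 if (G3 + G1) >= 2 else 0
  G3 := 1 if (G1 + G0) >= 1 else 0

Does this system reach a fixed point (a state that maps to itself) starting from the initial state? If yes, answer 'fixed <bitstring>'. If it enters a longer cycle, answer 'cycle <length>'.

Step 0: 1101
Step 1: G0=1(const) G1=(1+0>=2)=0 G2=(1+1>=2)=1 G3=(1+1>=1)=1 -> 1011
Step 2: G0=1(const) G1=(1+1>=2)=1 G2=(1+0>=2)=0 G3=(0+1>=1)=1 -> 1101
Cycle of length 2 starting at step 0 -> no fixed point

Answer: cycle 2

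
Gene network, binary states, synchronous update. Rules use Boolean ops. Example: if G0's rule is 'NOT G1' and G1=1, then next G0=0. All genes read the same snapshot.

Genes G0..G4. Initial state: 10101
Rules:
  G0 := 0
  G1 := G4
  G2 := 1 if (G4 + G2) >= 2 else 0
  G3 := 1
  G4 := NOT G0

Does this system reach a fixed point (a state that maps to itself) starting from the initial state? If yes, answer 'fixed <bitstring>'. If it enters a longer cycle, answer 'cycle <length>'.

Step 0: 10101
Step 1: G0=0(const) G1=G4=1 G2=(1+1>=2)=1 G3=1(const) G4=NOT G0=NOT 1=0 -> 01110
Step 2: G0=0(const) G1=G4=0 G2=(0+1>=2)=0 G3=1(const) G4=NOT G0=NOT 0=1 -> 00011
Step 3: G0=0(const) G1=G4=1 G2=(1+0>=2)=0 G3=1(const) G4=NOT G0=NOT 0=1 -> 01011
Step 4: G0=0(const) G1=G4=1 G2=(1+0>=2)=0 G3=1(const) G4=NOT G0=NOT 0=1 -> 01011
Fixed point reached at step 3: 01011

Answer: fixed 01011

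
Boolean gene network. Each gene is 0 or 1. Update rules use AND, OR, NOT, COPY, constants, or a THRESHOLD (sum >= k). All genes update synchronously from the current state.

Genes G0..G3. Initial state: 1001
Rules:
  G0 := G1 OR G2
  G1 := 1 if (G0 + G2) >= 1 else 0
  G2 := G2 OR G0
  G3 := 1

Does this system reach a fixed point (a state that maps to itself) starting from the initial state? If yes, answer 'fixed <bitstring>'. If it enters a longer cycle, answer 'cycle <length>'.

Answer: fixed 1111

Derivation:
Step 0: 1001
Step 1: G0=G1|G2=0|0=0 G1=(1+0>=1)=1 G2=G2|G0=0|1=1 G3=1(const) -> 0111
Step 2: G0=G1|G2=1|1=1 G1=(0+1>=1)=1 G2=G2|G0=1|0=1 G3=1(const) -> 1111
Step 3: G0=G1|G2=1|1=1 G1=(1+1>=1)=1 G2=G2|G0=1|1=1 G3=1(const) -> 1111
Fixed point reached at step 2: 1111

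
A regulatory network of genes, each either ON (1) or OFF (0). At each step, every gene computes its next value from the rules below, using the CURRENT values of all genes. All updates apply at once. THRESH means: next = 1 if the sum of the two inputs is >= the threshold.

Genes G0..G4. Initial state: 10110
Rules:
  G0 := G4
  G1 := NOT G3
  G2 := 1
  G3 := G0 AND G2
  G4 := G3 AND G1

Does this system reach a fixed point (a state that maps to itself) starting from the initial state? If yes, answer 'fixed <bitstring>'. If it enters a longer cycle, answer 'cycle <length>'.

Answer: fixed 01100

Derivation:
Step 0: 10110
Step 1: G0=G4=0 G1=NOT G3=NOT 1=0 G2=1(const) G3=G0&G2=1&1=1 G4=G3&G1=1&0=0 -> 00110
Step 2: G0=G4=0 G1=NOT G3=NOT 1=0 G2=1(const) G3=G0&G2=0&1=0 G4=G3&G1=1&0=0 -> 00100
Step 3: G0=G4=0 G1=NOT G3=NOT 0=1 G2=1(const) G3=G0&G2=0&1=0 G4=G3&G1=0&0=0 -> 01100
Step 4: G0=G4=0 G1=NOT G3=NOT 0=1 G2=1(const) G3=G0&G2=0&1=0 G4=G3&G1=0&1=0 -> 01100
Fixed point reached at step 3: 01100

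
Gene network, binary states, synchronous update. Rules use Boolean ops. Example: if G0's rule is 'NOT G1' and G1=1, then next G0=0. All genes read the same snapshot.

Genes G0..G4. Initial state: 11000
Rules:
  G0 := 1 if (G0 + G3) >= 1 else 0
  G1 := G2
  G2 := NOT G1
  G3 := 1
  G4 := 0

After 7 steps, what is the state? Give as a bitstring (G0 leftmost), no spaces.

Step 1: G0=(1+0>=1)=1 G1=G2=0 G2=NOT G1=NOT 1=0 G3=1(const) G4=0(const) -> 10010
Step 2: G0=(1+1>=1)=1 G1=G2=0 G2=NOT G1=NOT 0=1 G3=1(const) G4=0(const) -> 10110
Step 3: G0=(1+1>=1)=1 G1=G2=1 G2=NOT G1=NOT 0=1 G3=1(const) G4=0(const) -> 11110
Step 4: G0=(1+1>=1)=1 G1=G2=1 G2=NOT G1=NOT 1=0 G3=1(const) G4=0(const) -> 11010
Step 5: G0=(1+1>=1)=1 G1=G2=0 G2=NOT G1=NOT 1=0 G3=1(const) G4=0(const) -> 10010
Step 6: G0=(1+1>=1)=1 G1=G2=0 G2=NOT G1=NOT 0=1 G3=1(const) G4=0(const) -> 10110
Step 7: G0=(1+1>=1)=1 G1=G2=1 G2=NOT G1=NOT 0=1 G3=1(const) G4=0(const) -> 11110

11110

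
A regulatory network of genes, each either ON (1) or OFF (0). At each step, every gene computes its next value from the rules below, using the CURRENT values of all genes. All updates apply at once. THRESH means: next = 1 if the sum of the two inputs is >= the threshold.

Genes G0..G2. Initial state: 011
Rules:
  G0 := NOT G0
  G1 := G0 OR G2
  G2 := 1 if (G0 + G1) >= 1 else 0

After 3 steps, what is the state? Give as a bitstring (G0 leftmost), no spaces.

Step 1: G0=NOT G0=NOT 0=1 G1=G0|G2=0|1=1 G2=(0+1>=1)=1 -> 111
Step 2: G0=NOT G0=NOT 1=0 G1=G0|G2=1|1=1 G2=(1+1>=1)=1 -> 011
Step 3: G0=NOT G0=NOT 0=1 G1=G0|G2=0|1=1 G2=(0+1>=1)=1 -> 111

111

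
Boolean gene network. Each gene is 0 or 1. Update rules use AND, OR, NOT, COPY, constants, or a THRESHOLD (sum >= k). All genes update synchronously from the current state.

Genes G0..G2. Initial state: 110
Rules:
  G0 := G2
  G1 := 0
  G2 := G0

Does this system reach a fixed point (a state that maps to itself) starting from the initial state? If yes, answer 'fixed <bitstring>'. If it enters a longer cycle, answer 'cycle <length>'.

Step 0: 110
Step 1: G0=G2=0 G1=0(const) G2=G0=1 -> 001
Step 2: G0=G2=1 G1=0(const) G2=G0=0 -> 100
Step 3: G0=G2=0 G1=0(const) G2=G0=1 -> 001
Cycle of length 2 starting at step 1 -> no fixed point

Answer: cycle 2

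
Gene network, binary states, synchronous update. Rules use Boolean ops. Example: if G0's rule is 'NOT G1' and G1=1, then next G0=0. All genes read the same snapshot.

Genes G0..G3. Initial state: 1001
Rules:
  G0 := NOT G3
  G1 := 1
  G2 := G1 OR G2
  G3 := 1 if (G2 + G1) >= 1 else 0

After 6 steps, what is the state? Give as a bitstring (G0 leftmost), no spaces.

Step 1: G0=NOT G3=NOT 1=0 G1=1(const) G2=G1|G2=0|0=0 G3=(0+0>=1)=0 -> 0100
Step 2: G0=NOT G3=NOT 0=1 G1=1(const) G2=G1|G2=1|0=1 G3=(0+1>=1)=1 -> 1111
Step 3: G0=NOT G3=NOT 1=0 G1=1(const) G2=G1|G2=1|1=1 G3=(1+1>=1)=1 -> 0111
Step 4: G0=NOT G3=NOT 1=0 G1=1(const) G2=G1|G2=1|1=1 G3=(1+1>=1)=1 -> 0111
Step 5: G0=NOT G3=NOT 1=0 G1=1(const) G2=G1|G2=1|1=1 G3=(1+1>=1)=1 -> 0111
Step 6: G0=NOT G3=NOT 1=0 G1=1(const) G2=G1|G2=1|1=1 G3=(1+1>=1)=1 -> 0111

0111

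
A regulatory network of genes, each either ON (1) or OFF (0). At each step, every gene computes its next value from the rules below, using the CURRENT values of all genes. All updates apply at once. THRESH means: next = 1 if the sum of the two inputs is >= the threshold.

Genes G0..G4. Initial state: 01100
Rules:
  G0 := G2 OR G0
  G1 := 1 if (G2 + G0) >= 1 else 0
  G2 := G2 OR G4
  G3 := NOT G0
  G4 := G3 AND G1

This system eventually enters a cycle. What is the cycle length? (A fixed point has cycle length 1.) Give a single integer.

Answer: 1

Derivation:
Step 0: 01100
Step 1: G0=G2|G0=1|0=1 G1=(1+0>=1)=1 G2=G2|G4=1|0=1 G3=NOT G0=NOT 0=1 G4=G3&G1=0&1=0 -> 11110
Step 2: G0=G2|G0=1|1=1 G1=(1+1>=1)=1 G2=G2|G4=1|0=1 G3=NOT G0=NOT 1=0 G4=G3&G1=1&1=1 -> 11101
Step 3: G0=G2|G0=1|1=1 G1=(1+1>=1)=1 G2=G2|G4=1|1=1 G3=NOT G0=NOT 1=0 G4=G3&G1=0&1=0 -> 11100
Step 4: G0=G2|G0=1|1=1 G1=(1+1>=1)=1 G2=G2|G4=1|0=1 G3=NOT G0=NOT 1=0 G4=G3&G1=0&1=0 -> 11100
State from step 4 equals state from step 3 -> cycle length 1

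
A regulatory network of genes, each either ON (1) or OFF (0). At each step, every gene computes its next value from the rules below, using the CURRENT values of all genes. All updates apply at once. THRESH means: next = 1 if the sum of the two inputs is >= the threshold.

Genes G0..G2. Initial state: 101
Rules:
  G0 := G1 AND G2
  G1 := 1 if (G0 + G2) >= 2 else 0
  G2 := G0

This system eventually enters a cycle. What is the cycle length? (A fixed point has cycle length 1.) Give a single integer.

Answer: 1

Derivation:
Step 0: 101
Step 1: G0=G1&G2=0&1=0 G1=(1+1>=2)=1 G2=G0=1 -> 011
Step 2: G0=G1&G2=1&1=1 G1=(0+1>=2)=0 G2=G0=0 -> 100
Step 3: G0=G1&G2=0&0=0 G1=(1+0>=2)=0 G2=G0=1 -> 001
Step 4: G0=G1&G2=0&1=0 G1=(0+1>=2)=0 G2=G0=0 -> 000
Step 5: G0=G1&G2=0&0=0 G1=(0+0>=2)=0 G2=G0=0 -> 000
State from step 5 equals state from step 4 -> cycle length 1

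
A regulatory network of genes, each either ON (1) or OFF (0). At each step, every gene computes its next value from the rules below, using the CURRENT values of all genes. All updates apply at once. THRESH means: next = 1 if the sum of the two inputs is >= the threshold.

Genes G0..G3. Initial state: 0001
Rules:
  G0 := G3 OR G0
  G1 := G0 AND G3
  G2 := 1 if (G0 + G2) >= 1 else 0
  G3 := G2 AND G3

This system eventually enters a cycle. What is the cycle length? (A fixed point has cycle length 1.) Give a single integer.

Answer: 1

Derivation:
Step 0: 0001
Step 1: G0=G3|G0=1|0=1 G1=G0&G3=0&1=0 G2=(0+0>=1)=0 G3=G2&G3=0&1=0 -> 1000
Step 2: G0=G3|G0=0|1=1 G1=G0&G3=1&0=0 G2=(1+0>=1)=1 G3=G2&G3=0&0=0 -> 1010
Step 3: G0=G3|G0=0|1=1 G1=G0&G3=1&0=0 G2=(1+1>=1)=1 G3=G2&G3=1&0=0 -> 1010
State from step 3 equals state from step 2 -> cycle length 1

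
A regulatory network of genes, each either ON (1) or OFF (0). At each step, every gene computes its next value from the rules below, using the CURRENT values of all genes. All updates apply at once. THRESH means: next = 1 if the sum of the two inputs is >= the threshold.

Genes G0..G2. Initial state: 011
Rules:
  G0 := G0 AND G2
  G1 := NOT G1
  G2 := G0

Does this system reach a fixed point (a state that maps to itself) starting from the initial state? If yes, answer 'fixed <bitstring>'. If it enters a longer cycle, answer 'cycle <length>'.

Answer: cycle 2

Derivation:
Step 0: 011
Step 1: G0=G0&G2=0&1=0 G1=NOT G1=NOT 1=0 G2=G0=0 -> 000
Step 2: G0=G0&G2=0&0=0 G1=NOT G1=NOT 0=1 G2=G0=0 -> 010
Step 3: G0=G0&G2=0&0=0 G1=NOT G1=NOT 1=0 G2=G0=0 -> 000
Cycle of length 2 starting at step 1 -> no fixed point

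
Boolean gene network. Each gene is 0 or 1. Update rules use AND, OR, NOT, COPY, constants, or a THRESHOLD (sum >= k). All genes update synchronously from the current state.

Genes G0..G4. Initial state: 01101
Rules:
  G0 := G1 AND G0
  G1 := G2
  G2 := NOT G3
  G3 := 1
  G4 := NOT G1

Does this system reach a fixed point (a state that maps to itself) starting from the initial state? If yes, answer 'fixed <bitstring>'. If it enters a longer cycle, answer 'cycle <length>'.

Answer: fixed 00011

Derivation:
Step 0: 01101
Step 1: G0=G1&G0=1&0=0 G1=G2=1 G2=NOT G3=NOT 0=1 G3=1(const) G4=NOT G1=NOT 1=0 -> 01110
Step 2: G0=G1&G0=1&0=0 G1=G2=1 G2=NOT G3=NOT 1=0 G3=1(const) G4=NOT G1=NOT 1=0 -> 01010
Step 3: G0=G1&G0=1&0=0 G1=G2=0 G2=NOT G3=NOT 1=0 G3=1(const) G4=NOT G1=NOT 1=0 -> 00010
Step 4: G0=G1&G0=0&0=0 G1=G2=0 G2=NOT G3=NOT 1=0 G3=1(const) G4=NOT G1=NOT 0=1 -> 00011
Step 5: G0=G1&G0=0&0=0 G1=G2=0 G2=NOT G3=NOT 1=0 G3=1(const) G4=NOT G1=NOT 0=1 -> 00011
Fixed point reached at step 4: 00011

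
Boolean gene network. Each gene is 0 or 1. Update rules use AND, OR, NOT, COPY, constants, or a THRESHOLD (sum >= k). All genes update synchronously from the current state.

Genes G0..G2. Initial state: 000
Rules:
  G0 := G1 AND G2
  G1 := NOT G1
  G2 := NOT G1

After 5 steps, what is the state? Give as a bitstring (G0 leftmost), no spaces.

Step 1: G0=G1&G2=0&0=0 G1=NOT G1=NOT 0=1 G2=NOT G1=NOT 0=1 -> 011
Step 2: G0=G1&G2=1&1=1 G1=NOT G1=NOT 1=0 G2=NOT G1=NOT 1=0 -> 100
Step 3: G0=G1&G2=0&0=0 G1=NOT G1=NOT 0=1 G2=NOT G1=NOT 0=1 -> 011
Step 4: G0=G1&G2=1&1=1 G1=NOT G1=NOT 1=0 G2=NOT G1=NOT 1=0 -> 100
Step 5: G0=G1&G2=0&0=0 G1=NOT G1=NOT 0=1 G2=NOT G1=NOT 0=1 -> 011

011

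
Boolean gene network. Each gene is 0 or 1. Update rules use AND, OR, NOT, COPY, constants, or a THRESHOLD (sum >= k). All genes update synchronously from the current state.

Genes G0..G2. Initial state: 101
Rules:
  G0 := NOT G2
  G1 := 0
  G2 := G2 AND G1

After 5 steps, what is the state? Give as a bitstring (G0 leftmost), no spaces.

Step 1: G0=NOT G2=NOT 1=0 G1=0(const) G2=G2&G1=1&0=0 -> 000
Step 2: G0=NOT G2=NOT 0=1 G1=0(const) G2=G2&G1=0&0=0 -> 100
Step 3: G0=NOT G2=NOT 0=1 G1=0(const) G2=G2&G1=0&0=0 -> 100
Step 4: G0=NOT G2=NOT 0=1 G1=0(const) G2=G2&G1=0&0=0 -> 100
Step 5: G0=NOT G2=NOT 0=1 G1=0(const) G2=G2&G1=0&0=0 -> 100

100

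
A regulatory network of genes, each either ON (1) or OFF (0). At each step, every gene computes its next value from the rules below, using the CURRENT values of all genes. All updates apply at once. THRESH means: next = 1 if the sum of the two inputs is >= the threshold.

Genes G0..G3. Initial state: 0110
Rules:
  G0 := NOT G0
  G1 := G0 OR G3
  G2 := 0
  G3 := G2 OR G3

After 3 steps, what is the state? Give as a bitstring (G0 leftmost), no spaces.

Step 1: G0=NOT G0=NOT 0=1 G1=G0|G3=0|0=0 G2=0(const) G3=G2|G3=1|0=1 -> 1001
Step 2: G0=NOT G0=NOT 1=0 G1=G0|G3=1|1=1 G2=0(const) G3=G2|G3=0|1=1 -> 0101
Step 3: G0=NOT G0=NOT 0=1 G1=G0|G3=0|1=1 G2=0(const) G3=G2|G3=0|1=1 -> 1101

1101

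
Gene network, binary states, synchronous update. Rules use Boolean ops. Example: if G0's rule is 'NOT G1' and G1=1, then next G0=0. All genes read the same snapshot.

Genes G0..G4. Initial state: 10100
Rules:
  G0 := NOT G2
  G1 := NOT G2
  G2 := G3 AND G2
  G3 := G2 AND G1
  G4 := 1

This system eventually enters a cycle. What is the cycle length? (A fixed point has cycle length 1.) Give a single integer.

Step 0: 10100
Step 1: G0=NOT G2=NOT 1=0 G1=NOT G2=NOT 1=0 G2=G3&G2=0&1=0 G3=G2&G1=1&0=0 G4=1(const) -> 00001
Step 2: G0=NOT G2=NOT 0=1 G1=NOT G2=NOT 0=1 G2=G3&G2=0&0=0 G3=G2&G1=0&0=0 G4=1(const) -> 11001
Step 3: G0=NOT G2=NOT 0=1 G1=NOT G2=NOT 0=1 G2=G3&G2=0&0=0 G3=G2&G1=0&1=0 G4=1(const) -> 11001
State from step 3 equals state from step 2 -> cycle length 1

Answer: 1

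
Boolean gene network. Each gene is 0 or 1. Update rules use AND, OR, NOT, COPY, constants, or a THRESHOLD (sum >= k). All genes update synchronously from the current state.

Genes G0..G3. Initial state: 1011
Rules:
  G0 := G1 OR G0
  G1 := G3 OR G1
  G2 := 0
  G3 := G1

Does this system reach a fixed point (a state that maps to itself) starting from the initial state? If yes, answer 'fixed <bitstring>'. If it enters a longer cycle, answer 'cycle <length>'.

Answer: fixed 1101

Derivation:
Step 0: 1011
Step 1: G0=G1|G0=0|1=1 G1=G3|G1=1|0=1 G2=0(const) G3=G1=0 -> 1100
Step 2: G0=G1|G0=1|1=1 G1=G3|G1=0|1=1 G2=0(const) G3=G1=1 -> 1101
Step 3: G0=G1|G0=1|1=1 G1=G3|G1=1|1=1 G2=0(const) G3=G1=1 -> 1101
Fixed point reached at step 2: 1101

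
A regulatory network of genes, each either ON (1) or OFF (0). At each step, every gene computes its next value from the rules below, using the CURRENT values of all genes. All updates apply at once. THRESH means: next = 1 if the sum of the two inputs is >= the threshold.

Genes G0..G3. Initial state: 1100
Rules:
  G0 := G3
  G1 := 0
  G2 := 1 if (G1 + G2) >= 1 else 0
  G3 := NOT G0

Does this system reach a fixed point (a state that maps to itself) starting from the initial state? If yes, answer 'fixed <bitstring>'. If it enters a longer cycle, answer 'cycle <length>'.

Answer: cycle 4

Derivation:
Step 0: 1100
Step 1: G0=G3=0 G1=0(const) G2=(1+0>=1)=1 G3=NOT G0=NOT 1=0 -> 0010
Step 2: G0=G3=0 G1=0(const) G2=(0+1>=1)=1 G3=NOT G0=NOT 0=1 -> 0011
Step 3: G0=G3=1 G1=0(const) G2=(0+1>=1)=1 G3=NOT G0=NOT 0=1 -> 1011
Step 4: G0=G3=1 G1=0(const) G2=(0+1>=1)=1 G3=NOT G0=NOT 1=0 -> 1010
Step 5: G0=G3=0 G1=0(const) G2=(0+1>=1)=1 G3=NOT G0=NOT 1=0 -> 0010
Cycle of length 4 starting at step 1 -> no fixed point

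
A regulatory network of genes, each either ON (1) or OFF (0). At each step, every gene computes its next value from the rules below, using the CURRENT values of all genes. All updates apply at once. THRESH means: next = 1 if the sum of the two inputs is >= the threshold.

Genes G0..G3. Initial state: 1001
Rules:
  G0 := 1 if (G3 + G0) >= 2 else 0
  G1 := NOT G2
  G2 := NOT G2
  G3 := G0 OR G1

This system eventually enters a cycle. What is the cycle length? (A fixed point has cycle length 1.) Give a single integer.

Answer: 2

Derivation:
Step 0: 1001
Step 1: G0=(1+1>=2)=1 G1=NOT G2=NOT 0=1 G2=NOT G2=NOT 0=1 G3=G0|G1=1|0=1 -> 1111
Step 2: G0=(1+1>=2)=1 G1=NOT G2=NOT 1=0 G2=NOT G2=NOT 1=0 G3=G0|G1=1|1=1 -> 1001
State from step 2 equals state from step 0 -> cycle length 2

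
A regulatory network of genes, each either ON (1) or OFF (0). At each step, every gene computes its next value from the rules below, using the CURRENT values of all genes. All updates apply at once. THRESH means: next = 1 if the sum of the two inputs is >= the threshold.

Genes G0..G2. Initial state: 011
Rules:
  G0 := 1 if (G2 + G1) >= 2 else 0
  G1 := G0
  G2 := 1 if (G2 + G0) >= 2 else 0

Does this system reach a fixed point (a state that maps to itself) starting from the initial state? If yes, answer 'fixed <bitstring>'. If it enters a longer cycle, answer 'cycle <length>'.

Answer: fixed 000

Derivation:
Step 0: 011
Step 1: G0=(1+1>=2)=1 G1=G0=0 G2=(1+0>=2)=0 -> 100
Step 2: G0=(0+0>=2)=0 G1=G0=1 G2=(0+1>=2)=0 -> 010
Step 3: G0=(0+1>=2)=0 G1=G0=0 G2=(0+0>=2)=0 -> 000
Step 4: G0=(0+0>=2)=0 G1=G0=0 G2=(0+0>=2)=0 -> 000
Fixed point reached at step 3: 000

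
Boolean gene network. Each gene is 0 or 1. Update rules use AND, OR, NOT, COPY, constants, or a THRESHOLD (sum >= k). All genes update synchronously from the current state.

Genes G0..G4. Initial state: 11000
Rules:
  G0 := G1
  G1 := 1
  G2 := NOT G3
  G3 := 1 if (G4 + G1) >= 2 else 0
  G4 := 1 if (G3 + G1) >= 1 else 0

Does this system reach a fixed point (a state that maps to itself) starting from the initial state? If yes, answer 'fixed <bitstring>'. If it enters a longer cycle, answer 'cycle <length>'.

Answer: fixed 11011

Derivation:
Step 0: 11000
Step 1: G0=G1=1 G1=1(const) G2=NOT G3=NOT 0=1 G3=(0+1>=2)=0 G4=(0+1>=1)=1 -> 11101
Step 2: G0=G1=1 G1=1(const) G2=NOT G3=NOT 0=1 G3=(1+1>=2)=1 G4=(0+1>=1)=1 -> 11111
Step 3: G0=G1=1 G1=1(const) G2=NOT G3=NOT 1=0 G3=(1+1>=2)=1 G4=(1+1>=1)=1 -> 11011
Step 4: G0=G1=1 G1=1(const) G2=NOT G3=NOT 1=0 G3=(1+1>=2)=1 G4=(1+1>=1)=1 -> 11011
Fixed point reached at step 3: 11011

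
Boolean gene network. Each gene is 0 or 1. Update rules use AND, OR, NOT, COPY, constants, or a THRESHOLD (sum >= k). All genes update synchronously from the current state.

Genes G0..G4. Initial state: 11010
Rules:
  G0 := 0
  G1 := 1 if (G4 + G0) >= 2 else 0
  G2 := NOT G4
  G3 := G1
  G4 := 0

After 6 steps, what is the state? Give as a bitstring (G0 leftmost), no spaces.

Step 1: G0=0(const) G1=(0+1>=2)=0 G2=NOT G4=NOT 0=1 G3=G1=1 G4=0(const) -> 00110
Step 2: G0=0(const) G1=(0+0>=2)=0 G2=NOT G4=NOT 0=1 G3=G1=0 G4=0(const) -> 00100
Step 3: G0=0(const) G1=(0+0>=2)=0 G2=NOT G4=NOT 0=1 G3=G1=0 G4=0(const) -> 00100
Step 4: G0=0(const) G1=(0+0>=2)=0 G2=NOT G4=NOT 0=1 G3=G1=0 G4=0(const) -> 00100
Step 5: G0=0(const) G1=(0+0>=2)=0 G2=NOT G4=NOT 0=1 G3=G1=0 G4=0(const) -> 00100
Step 6: G0=0(const) G1=(0+0>=2)=0 G2=NOT G4=NOT 0=1 G3=G1=0 G4=0(const) -> 00100

00100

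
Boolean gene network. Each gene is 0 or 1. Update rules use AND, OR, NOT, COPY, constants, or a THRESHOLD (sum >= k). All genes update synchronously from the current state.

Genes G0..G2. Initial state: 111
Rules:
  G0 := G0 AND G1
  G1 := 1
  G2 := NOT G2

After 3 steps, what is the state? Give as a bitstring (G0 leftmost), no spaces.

Step 1: G0=G0&G1=1&1=1 G1=1(const) G2=NOT G2=NOT 1=0 -> 110
Step 2: G0=G0&G1=1&1=1 G1=1(const) G2=NOT G2=NOT 0=1 -> 111
Step 3: G0=G0&G1=1&1=1 G1=1(const) G2=NOT G2=NOT 1=0 -> 110

110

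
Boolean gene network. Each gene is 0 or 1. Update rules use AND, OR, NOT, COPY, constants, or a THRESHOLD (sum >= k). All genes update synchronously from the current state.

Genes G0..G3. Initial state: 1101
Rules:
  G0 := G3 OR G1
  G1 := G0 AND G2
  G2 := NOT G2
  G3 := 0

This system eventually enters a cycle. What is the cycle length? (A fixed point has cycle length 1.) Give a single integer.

Step 0: 1101
Step 1: G0=G3|G1=1|1=1 G1=G0&G2=1&0=0 G2=NOT G2=NOT 0=1 G3=0(const) -> 1010
Step 2: G0=G3|G1=0|0=0 G1=G0&G2=1&1=1 G2=NOT G2=NOT 1=0 G3=0(const) -> 0100
Step 3: G0=G3|G1=0|1=1 G1=G0&G2=0&0=0 G2=NOT G2=NOT 0=1 G3=0(const) -> 1010
State from step 3 equals state from step 1 -> cycle length 2

Answer: 2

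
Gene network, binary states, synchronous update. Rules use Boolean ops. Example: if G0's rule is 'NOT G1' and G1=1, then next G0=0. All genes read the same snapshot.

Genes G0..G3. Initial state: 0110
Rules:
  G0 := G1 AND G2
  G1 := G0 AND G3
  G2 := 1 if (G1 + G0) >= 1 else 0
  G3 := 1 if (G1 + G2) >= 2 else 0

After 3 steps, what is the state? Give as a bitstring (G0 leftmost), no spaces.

Step 1: G0=G1&G2=1&1=1 G1=G0&G3=0&0=0 G2=(1+0>=1)=1 G3=(1+1>=2)=1 -> 1011
Step 2: G0=G1&G2=0&1=0 G1=G0&G3=1&1=1 G2=(0+1>=1)=1 G3=(0+1>=2)=0 -> 0110
Step 3: G0=G1&G2=1&1=1 G1=G0&G3=0&0=0 G2=(1+0>=1)=1 G3=(1+1>=2)=1 -> 1011

1011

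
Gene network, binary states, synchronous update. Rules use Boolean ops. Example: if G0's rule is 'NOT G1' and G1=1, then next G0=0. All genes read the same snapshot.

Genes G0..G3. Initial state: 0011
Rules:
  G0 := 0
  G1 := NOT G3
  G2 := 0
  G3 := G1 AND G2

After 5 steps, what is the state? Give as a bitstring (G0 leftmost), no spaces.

Step 1: G0=0(const) G1=NOT G3=NOT 1=0 G2=0(const) G3=G1&G2=0&1=0 -> 0000
Step 2: G0=0(const) G1=NOT G3=NOT 0=1 G2=0(const) G3=G1&G2=0&0=0 -> 0100
Step 3: G0=0(const) G1=NOT G3=NOT 0=1 G2=0(const) G3=G1&G2=1&0=0 -> 0100
Step 4: G0=0(const) G1=NOT G3=NOT 0=1 G2=0(const) G3=G1&G2=1&0=0 -> 0100
Step 5: G0=0(const) G1=NOT G3=NOT 0=1 G2=0(const) G3=G1&G2=1&0=0 -> 0100

0100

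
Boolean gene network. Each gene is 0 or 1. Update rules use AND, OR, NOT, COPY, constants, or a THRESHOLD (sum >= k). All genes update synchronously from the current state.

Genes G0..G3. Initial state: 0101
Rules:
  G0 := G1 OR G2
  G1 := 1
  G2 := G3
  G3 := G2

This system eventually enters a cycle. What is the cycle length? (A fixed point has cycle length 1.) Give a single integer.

Answer: 2

Derivation:
Step 0: 0101
Step 1: G0=G1|G2=1|0=1 G1=1(const) G2=G3=1 G3=G2=0 -> 1110
Step 2: G0=G1|G2=1|1=1 G1=1(const) G2=G3=0 G3=G2=1 -> 1101
Step 3: G0=G1|G2=1|0=1 G1=1(const) G2=G3=1 G3=G2=0 -> 1110
State from step 3 equals state from step 1 -> cycle length 2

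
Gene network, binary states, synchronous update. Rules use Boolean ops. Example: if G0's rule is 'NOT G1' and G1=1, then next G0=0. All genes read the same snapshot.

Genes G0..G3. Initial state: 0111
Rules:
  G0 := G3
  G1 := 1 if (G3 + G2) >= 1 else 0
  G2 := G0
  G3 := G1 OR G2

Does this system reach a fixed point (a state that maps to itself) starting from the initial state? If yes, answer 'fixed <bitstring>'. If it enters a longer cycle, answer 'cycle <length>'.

Step 0: 0111
Step 1: G0=G3=1 G1=(1+1>=1)=1 G2=G0=0 G3=G1|G2=1|1=1 -> 1101
Step 2: G0=G3=1 G1=(1+0>=1)=1 G2=G0=1 G3=G1|G2=1|0=1 -> 1111
Step 3: G0=G3=1 G1=(1+1>=1)=1 G2=G0=1 G3=G1|G2=1|1=1 -> 1111
Fixed point reached at step 2: 1111

Answer: fixed 1111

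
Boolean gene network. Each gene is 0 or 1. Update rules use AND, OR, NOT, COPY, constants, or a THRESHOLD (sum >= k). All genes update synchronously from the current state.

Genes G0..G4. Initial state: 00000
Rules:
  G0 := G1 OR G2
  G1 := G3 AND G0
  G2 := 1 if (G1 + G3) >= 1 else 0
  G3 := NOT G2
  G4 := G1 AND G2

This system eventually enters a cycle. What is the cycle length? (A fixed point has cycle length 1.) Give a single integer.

Step 0: 00000
Step 1: G0=G1|G2=0|0=0 G1=G3&G0=0&0=0 G2=(0+0>=1)=0 G3=NOT G2=NOT 0=1 G4=G1&G2=0&0=0 -> 00010
Step 2: G0=G1|G2=0|0=0 G1=G3&G0=1&0=0 G2=(0+1>=1)=1 G3=NOT G2=NOT 0=1 G4=G1&G2=0&0=0 -> 00110
Step 3: G0=G1|G2=0|1=1 G1=G3&G0=1&0=0 G2=(0+1>=1)=1 G3=NOT G2=NOT 1=0 G4=G1&G2=0&1=0 -> 10100
Step 4: G0=G1|G2=0|1=1 G1=G3&G0=0&1=0 G2=(0+0>=1)=0 G3=NOT G2=NOT 1=0 G4=G1&G2=0&1=0 -> 10000
Step 5: G0=G1|G2=0|0=0 G1=G3&G0=0&1=0 G2=(0+0>=1)=0 G3=NOT G2=NOT 0=1 G4=G1&G2=0&0=0 -> 00010
State from step 5 equals state from step 1 -> cycle length 4

Answer: 4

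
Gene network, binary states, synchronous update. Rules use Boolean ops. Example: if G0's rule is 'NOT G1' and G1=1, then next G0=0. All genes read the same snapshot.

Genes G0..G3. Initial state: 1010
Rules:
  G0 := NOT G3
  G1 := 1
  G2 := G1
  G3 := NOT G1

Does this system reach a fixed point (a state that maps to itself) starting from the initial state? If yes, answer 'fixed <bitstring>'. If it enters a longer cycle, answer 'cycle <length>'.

Step 0: 1010
Step 1: G0=NOT G3=NOT 0=1 G1=1(const) G2=G1=0 G3=NOT G1=NOT 0=1 -> 1101
Step 2: G0=NOT G3=NOT 1=0 G1=1(const) G2=G1=1 G3=NOT G1=NOT 1=0 -> 0110
Step 3: G0=NOT G3=NOT 0=1 G1=1(const) G2=G1=1 G3=NOT G1=NOT 1=0 -> 1110
Step 4: G0=NOT G3=NOT 0=1 G1=1(const) G2=G1=1 G3=NOT G1=NOT 1=0 -> 1110
Fixed point reached at step 3: 1110

Answer: fixed 1110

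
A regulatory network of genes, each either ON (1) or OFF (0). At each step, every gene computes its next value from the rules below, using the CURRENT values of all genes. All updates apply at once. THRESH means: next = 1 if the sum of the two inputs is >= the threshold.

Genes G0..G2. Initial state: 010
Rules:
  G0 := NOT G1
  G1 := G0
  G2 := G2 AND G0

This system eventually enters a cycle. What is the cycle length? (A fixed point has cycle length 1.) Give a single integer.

Step 0: 010
Step 1: G0=NOT G1=NOT 1=0 G1=G0=0 G2=G2&G0=0&0=0 -> 000
Step 2: G0=NOT G1=NOT 0=1 G1=G0=0 G2=G2&G0=0&0=0 -> 100
Step 3: G0=NOT G1=NOT 0=1 G1=G0=1 G2=G2&G0=0&1=0 -> 110
Step 4: G0=NOT G1=NOT 1=0 G1=G0=1 G2=G2&G0=0&1=0 -> 010
State from step 4 equals state from step 0 -> cycle length 4

Answer: 4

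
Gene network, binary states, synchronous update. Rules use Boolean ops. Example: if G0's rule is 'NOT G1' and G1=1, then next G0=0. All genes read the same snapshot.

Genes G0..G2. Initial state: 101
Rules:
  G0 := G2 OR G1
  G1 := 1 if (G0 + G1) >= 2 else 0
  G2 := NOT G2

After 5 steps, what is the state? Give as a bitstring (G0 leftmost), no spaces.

Step 1: G0=G2|G1=1|0=1 G1=(1+0>=2)=0 G2=NOT G2=NOT 1=0 -> 100
Step 2: G0=G2|G1=0|0=0 G1=(1+0>=2)=0 G2=NOT G2=NOT 0=1 -> 001
Step 3: G0=G2|G1=1|0=1 G1=(0+0>=2)=0 G2=NOT G2=NOT 1=0 -> 100
Step 4: G0=G2|G1=0|0=0 G1=(1+0>=2)=0 G2=NOT G2=NOT 0=1 -> 001
Step 5: G0=G2|G1=1|0=1 G1=(0+0>=2)=0 G2=NOT G2=NOT 1=0 -> 100

100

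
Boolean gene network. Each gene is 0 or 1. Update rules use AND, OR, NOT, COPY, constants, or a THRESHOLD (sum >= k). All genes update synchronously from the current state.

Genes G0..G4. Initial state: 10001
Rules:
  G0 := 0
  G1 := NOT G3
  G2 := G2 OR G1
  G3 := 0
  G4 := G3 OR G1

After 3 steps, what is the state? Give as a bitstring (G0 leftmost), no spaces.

Step 1: G0=0(const) G1=NOT G3=NOT 0=1 G2=G2|G1=0|0=0 G3=0(const) G4=G3|G1=0|0=0 -> 01000
Step 2: G0=0(const) G1=NOT G3=NOT 0=1 G2=G2|G1=0|1=1 G3=0(const) G4=G3|G1=0|1=1 -> 01101
Step 3: G0=0(const) G1=NOT G3=NOT 0=1 G2=G2|G1=1|1=1 G3=0(const) G4=G3|G1=0|1=1 -> 01101

01101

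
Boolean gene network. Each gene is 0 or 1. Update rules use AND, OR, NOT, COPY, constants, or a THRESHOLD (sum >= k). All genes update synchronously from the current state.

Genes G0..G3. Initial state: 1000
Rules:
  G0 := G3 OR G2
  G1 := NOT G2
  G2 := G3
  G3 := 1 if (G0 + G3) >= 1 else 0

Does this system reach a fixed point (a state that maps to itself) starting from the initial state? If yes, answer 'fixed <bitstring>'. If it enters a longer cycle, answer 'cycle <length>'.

Step 0: 1000
Step 1: G0=G3|G2=0|0=0 G1=NOT G2=NOT 0=1 G2=G3=0 G3=(1+0>=1)=1 -> 0101
Step 2: G0=G3|G2=1|0=1 G1=NOT G2=NOT 0=1 G2=G3=1 G3=(0+1>=1)=1 -> 1111
Step 3: G0=G3|G2=1|1=1 G1=NOT G2=NOT 1=0 G2=G3=1 G3=(1+1>=1)=1 -> 1011
Step 4: G0=G3|G2=1|1=1 G1=NOT G2=NOT 1=0 G2=G3=1 G3=(1+1>=1)=1 -> 1011
Fixed point reached at step 3: 1011

Answer: fixed 1011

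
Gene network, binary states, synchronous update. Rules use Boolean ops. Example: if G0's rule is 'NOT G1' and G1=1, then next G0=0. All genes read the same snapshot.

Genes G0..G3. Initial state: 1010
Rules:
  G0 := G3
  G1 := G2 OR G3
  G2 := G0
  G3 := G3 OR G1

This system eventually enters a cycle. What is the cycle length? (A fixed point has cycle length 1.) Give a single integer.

Step 0: 1010
Step 1: G0=G3=0 G1=G2|G3=1|0=1 G2=G0=1 G3=G3|G1=0|0=0 -> 0110
Step 2: G0=G3=0 G1=G2|G3=1|0=1 G2=G0=0 G3=G3|G1=0|1=1 -> 0101
Step 3: G0=G3=1 G1=G2|G3=0|1=1 G2=G0=0 G3=G3|G1=1|1=1 -> 1101
Step 4: G0=G3=1 G1=G2|G3=0|1=1 G2=G0=1 G3=G3|G1=1|1=1 -> 1111
Step 5: G0=G3=1 G1=G2|G3=1|1=1 G2=G0=1 G3=G3|G1=1|1=1 -> 1111
State from step 5 equals state from step 4 -> cycle length 1

Answer: 1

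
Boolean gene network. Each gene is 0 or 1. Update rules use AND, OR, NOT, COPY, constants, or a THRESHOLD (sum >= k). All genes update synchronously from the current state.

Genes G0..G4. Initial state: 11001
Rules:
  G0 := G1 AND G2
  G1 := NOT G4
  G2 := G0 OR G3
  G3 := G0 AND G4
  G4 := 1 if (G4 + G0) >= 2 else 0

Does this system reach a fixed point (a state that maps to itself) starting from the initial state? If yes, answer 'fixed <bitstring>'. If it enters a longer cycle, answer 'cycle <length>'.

Step 0: 11001
Step 1: G0=G1&G2=1&0=0 G1=NOT G4=NOT 1=0 G2=G0|G3=1|0=1 G3=G0&G4=1&1=1 G4=(1+1>=2)=1 -> 00111
Step 2: G0=G1&G2=0&1=0 G1=NOT G4=NOT 1=0 G2=G0|G3=0|1=1 G3=G0&G4=0&1=0 G4=(1+0>=2)=0 -> 00100
Step 3: G0=G1&G2=0&1=0 G1=NOT G4=NOT 0=1 G2=G0|G3=0|0=0 G3=G0&G4=0&0=0 G4=(0+0>=2)=0 -> 01000
Step 4: G0=G1&G2=1&0=0 G1=NOT G4=NOT 0=1 G2=G0|G3=0|0=0 G3=G0&G4=0&0=0 G4=(0+0>=2)=0 -> 01000
Fixed point reached at step 3: 01000

Answer: fixed 01000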